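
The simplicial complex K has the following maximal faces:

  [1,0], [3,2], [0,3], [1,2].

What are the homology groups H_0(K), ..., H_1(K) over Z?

We work with the vertex ordering 0 < 1 < 2 < 3. The simplices of K, each written with vertices in increasing order, are:

  0-simplices (4): [0], [1], [2], [3]
  1-simplices (4): [0,1], [0,3], [1,2], [2,3]

Hence C_0 ≅ Z^4, C_1 ≅ Z^4.

The boundary map ∂_1: C_1 → C_0 is given by ∂[p,q] = [q] − [p].
The 4×4 boundary matrix has rank 3 and Smith normal form diag(1,1,1).

Reading off H_k = ker ∂_k / im ∂_{k+1}:

  H_0: rank C_0 − rank ∂_1 = 4 − 3 = 1, and the invariant factors of ∂_1 are all 1, so H_0 ≅ Z.
  H_1: rank ker ∂_1 − rank ∂_2 = (4 − 3) − 0 = 1, and there is no ∂_2, so H_1 ≅ Z.

H_0 = Z,  H_1 = Z.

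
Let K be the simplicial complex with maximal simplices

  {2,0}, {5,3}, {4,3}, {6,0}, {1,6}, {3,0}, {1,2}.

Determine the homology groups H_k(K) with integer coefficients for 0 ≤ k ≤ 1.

Fix the vertex order 0 < 1 < 2 < 3 < 4 < 5 < 6 and write every simplex with vertices in increasing order. Then dim K = 1 and the simplices of K are:

  0-simplices (7): [0], [1], [2], [3], [4], [5], [6]
  1-simplices (7): [0,2], [0,3], [0,6], [1,2], [1,6], [3,4], [3,5]

so the chain groups are C_0 ≅ Z^7, C_1 ≅ Z^7.

Boundary ∂_1: C_1 → C_0 maps an edge to its endpoints' difference, ∂[p,q] = q − p.
This gives a 7×7 integer matrix of rank 6; reducing to Smith normal form yields diagonal entries (1,1,1,1,1,1).

From H_k ≅ ker(∂_k) / im(∂_{k+1}) we obtain:

  H_0: rank C_0 − rank ∂_1 = 7 − 6 = 1, and the invariant factors of ∂_1 are all 1, so H_0 ≅ Z.
  H_1: rank ker ∂_1 − rank ∂_2 = (7 − 6) − 0 = 1, and there is no ∂_2, so H_1 ≅ Z.

H_0 ≅ Z,  H_1 ≅ Z.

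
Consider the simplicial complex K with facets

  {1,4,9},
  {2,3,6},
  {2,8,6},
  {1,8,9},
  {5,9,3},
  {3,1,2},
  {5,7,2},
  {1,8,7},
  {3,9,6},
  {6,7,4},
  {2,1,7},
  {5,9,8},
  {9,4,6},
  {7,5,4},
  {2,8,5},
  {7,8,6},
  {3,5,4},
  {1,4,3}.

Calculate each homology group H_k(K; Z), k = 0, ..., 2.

H_0 ≅ Z,  H_1 ≅ Z ⊕ Z/2Z,  H_2 = 0.

We work with the vertex ordering 1 < 2 < 3 < 4 < 5 < 6 < 7 < 8 < 9. The simplices of K, each written with vertices in increasing order, are:

  0-simplices (9): [1], [2], [3], [4], [5], [6], [7], [8], [9]
  1-simplices (27): (27 of them)
  2-simplices (18): [1,2,3], [1,2,7], [1,3,4], [1,4,9], [1,7,8], [1,8,9], [2,3,6], [2,5,7], [2,5,8], [2,6,8], [3,4,5], [3,5,9], [3,6,9], [4,5,7], [4,6,7], [4,6,9], [5,8,9], [6,7,8]

so the chain groups are C_0 ≅ Z^9, C_1 ≅ Z^27, C_2 ≅ Z^18.

∂_1: C_1 → C_0 maps an edge to its endpoints' difference, ∂[p,q] = q − p. For instance
  ∂[3,5] = [5] − [3].
This gives a 9×27 integer matrix of rank 8; reducing to Smith normal form yields diagonal entries (1,1,1,1,1,1,1,1).

Boundary ∂_2: C_2 → C_1 maps a triangle to the signed sum of its edges. For instance
  ∂[6,7,8] = [7,8] − [6,8] + [6,7],
  ∂[4,6,7] = [6,7] − [4,7] + [4,6].
As a 27×18 matrix over Z this has rank 18, with invariant factors (1,1,1,1,1,1,1,1,1,1,1,1,1,1,1,1,1,2).

Now H_k = ker ∂_k / im ∂_{k+1}, so:

  H_0: rank C_0 − rank ∂_1 = 9 − 8 = 1, and the invariant factors of ∂_1 are all 1, so H_0 = Z.
  H_1: rank ker ∂_1 − rank ∂_2 = (27 − 8) − 18 = 1, and ∂_2 has invariant factor 2 > 1, so H_1 = Z ⊕ Z/2Z.
  H_2: rank ker ∂_2 − rank ∂_3 = (18 − 18) − 0 = 0, and there is no ∂_3, so H_2 = 0.

(K is a triangulation of the Klein bottle.)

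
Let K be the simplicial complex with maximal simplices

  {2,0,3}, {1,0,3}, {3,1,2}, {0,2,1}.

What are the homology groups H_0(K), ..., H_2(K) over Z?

H_0 ≅ Z,  H_1 = 0,  H_2 ≅ Z.

K has 4 vertices, 6 edges, 4 triangles.
rank ∂_0 = 0, rank ∂_1 = 3 ⇒ b_0 = 4 − 0 − 3 = 1; all invariant factors of ∂_1 are 1 so no torsion. So H_0 ≅ Z.
rank ∂_1 = 3, rank ∂_2 = 3 ⇒ b_1 = 6 − 3 − 3 = 0; all invariant factors of ∂_2 are 1 so no torsion. So H_1 ≅ 0.
rank ∂_2 = 3, rank ∂_3 = 0 ⇒ b_2 = 4 − 3 − 0 = 1. So H_2 ≅ Z.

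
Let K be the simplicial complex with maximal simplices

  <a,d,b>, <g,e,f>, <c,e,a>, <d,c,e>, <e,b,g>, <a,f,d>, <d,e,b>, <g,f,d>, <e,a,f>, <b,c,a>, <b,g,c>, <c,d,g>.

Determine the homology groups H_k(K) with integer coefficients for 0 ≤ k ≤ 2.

H_0 = Z,  H_1 = Z/2,  H_2 = 0.

We work with the vertex ordering a < b < c < d < e < f < g. The simplices of K, each written with vertices in increasing order, are:

  0-simplices (7): a, b, c, d, e, f, g
  1-simplices (18): ab, ac, ad, ae, af, bc, bd, be, bg, cd, ce, cg, de, df, dg, ef, eg, fg
  2-simplices (12): abc, abd, ace, adf, aef, bcg, bde, beg, cde, cdg, dfg, efg

giving chain groups C_0 ≅ Z^7, C_1 ≅ Z^18, C_2 ≅ Z^12.

The boundary map ∂_1: C_1 → C_0 maps an edge to its endpoints' difference, ∂[p,q] = q − p. For instance
  ∂ae = e − a.
The 7×18 boundary matrix has rank 6 and Smith normal form diag(1,1,1,1,1,1).

Boundary ∂_2: C_2 → C_1 sends each 2-simplex [p,q,r] to [q,r] − [p,r] + [p,q]. For instance
  ∂dfg = fg − dg + df,
  ∂abd = bd − ad + ab.
The resulting 18×12 matrix has rank 12, and its Smith normal form has invariant factors (1,1,1,1,1,1,1,1,1,1,1,2).

Reading off H_k = ker ∂_k / im ∂_{k+1}:

  H_0: rank C_0 − rank ∂_1 = 7 − 6 = 1, and the invariant factors of ∂_1 are all 1, so H_0 ≅ Z.
  H_1: rank ker ∂_1 − rank ∂_2 = (18 − 6) − 12 = 0, and ∂_2 has invariant factor 2 > 1, so H_1 ≅ Z/2.
  H_2: rank ker ∂_2 − rank ∂_3 = (12 − 12) − 0 = 0, and there is no ∂_3, so H_2 ≅ 0.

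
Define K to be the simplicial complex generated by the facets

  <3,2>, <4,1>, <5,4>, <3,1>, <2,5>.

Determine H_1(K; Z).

H_1 = Z.

K has 5 vertices, 5 edges.
rank ∂_1 = 4, rank ∂_2 = 0 ⇒ b_1 = 5 − 4 − 0 = 1. So H_1 ≅ Z.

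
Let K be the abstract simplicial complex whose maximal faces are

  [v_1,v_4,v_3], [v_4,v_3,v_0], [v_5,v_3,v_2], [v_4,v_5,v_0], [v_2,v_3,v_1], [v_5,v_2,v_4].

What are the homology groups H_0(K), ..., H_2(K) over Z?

H_0 = Z,  H_1 = Z,  H_2 = 0.

Order the vertices as v_0 < v_1 < v_2 < v_3 < v_4 < v_5. Listing each simplex with vertices in this order, K has dimension 2 with simplices:

  0-simplices (6): [v_0], [v_1], [v_2], [v_3], [v_4], [v_5]
  1-simplices (12): [v_0,v_3], [v_0,v_4], [v_0,v_5], [v_1,v_2], [v_1,v_3], [v_1,v_4], [v_2,v_3], [v_2,v_4], [v_2,v_5], [v_3,v_4], [v_3,v_5], [v_4,v_5]
  2-simplices (6): [v_0,v_3,v_4], [v_0,v_4,v_5], [v_1,v_2,v_3], [v_1,v_3,v_4], [v_2,v_3,v_5], [v_2,v_4,v_5]

Hence C_0 ≅ Z^6, C_1 ≅ Z^12, C_2 ≅ Z^6.

The boundary map ∂_1: C_1 → C_0 maps an edge to its endpoints' difference, ∂[p,q] = q − p. For instance
  ∂[v_2,v_5] = [v_5] − [v_2].
The 6×12 boundary matrix has rank 5 and Smith normal form diag(1,1,1,1,1).

Boundary ∂_2: C_2 → C_1 maps a triangle to the signed sum of its edges. For instance
  ∂[v_1,v_2,v_3] = [v_2,v_3] − [v_1,v_3] + [v_1,v_2],
  ∂[v_2,v_4,v_5] = [v_4,v_5] − [v_2,v_5] + [v_2,v_4].
This gives a 12×6 integer matrix of rank 6; reducing to Smith normal form yields diagonal entries (1,1,1,1,1,1).

Now H_k = ker ∂_k / im ∂_{k+1}, so:

  H_0: rank C_0 − rank ∂_1 = 6 − 5 = 1, and the invariant factors of ∂_1 are all 1, so H_0 ≅ Z.
  H_1: rank ker ∂_1 − rank ∂_2 = (12 − 5) − 6 = 1, and the invariant factors of ∂_2 are all 1, so H_1 ≅ Z.
  H_2: rank ker ∂_2 − rank ∂_3 = (6 − 6) − 0 = 0, and there is no ∂_3, so H_2 ≅ 0.

(K is a triangulation of the cylinder S^1 x I.)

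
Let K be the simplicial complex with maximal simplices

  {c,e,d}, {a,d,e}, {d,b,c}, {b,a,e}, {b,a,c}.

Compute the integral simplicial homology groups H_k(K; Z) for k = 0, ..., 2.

Order the vertices as a < b < c < d < e. Listing each simplex with vertices in this order, K has dimension 2 with simplices:

  0-simplices (5): a, b, c, d, e
  1-simplices (10): ab, ac, ad, ae, bc, bd, be, cd, ce, de
  2-simplices (5): abc, abe, ade, bcd, cde

Hence C_0 ≅ Z^5, C_1 ≅ Z^10, C_2 ≅ Z^5.

∂_1: C_1 → C_0 maps an edge to its endpoints' difference, ∂[p,q] = q − p. For instance
  ∂ae = e − a.
The 5×10 boundary matrix has rank 4 and Smith normal form diag(1,1,1,1).

The boundary map ∂_2: C_2 → C_1 maps a triangle to the signed sum of its edges. For instance
  ∂abe = be − ae + ab,
  ∂bcd = cd − bd + bc.
This gives a 10×5 integer matrix of rank 5; reducing to Smith normal form yields diagonal entries (1,1,1,1,1).

Now H_k = ker ∂_k / im ∂_{k+1}, so:

  H_0: rank C_0 − rank ∂_1 = 5 − 4 = 1, and the invariant factors of ∂_1 are all 1, so H_0 ≅ Z.
  H_1: rank ker ∂_1 − rank ∂_2 = (10 − 4) − 5 = 1, and the invariant factors of ∂_2 are all 1, so H_1 ≅ Z.
  H_2: rank ker ∂_2 − rank ∂_3 = (5 − 5) − 0 = 0, and there is no ∂_3, so H_2 ≅ 0.

As a check, the Euler characteristic is 5 − 10 + 5 = 0, which agrees with 1 − 1 + 0 = 0.

H_0 = Z,  H_1 = Z,  H_2 = 0.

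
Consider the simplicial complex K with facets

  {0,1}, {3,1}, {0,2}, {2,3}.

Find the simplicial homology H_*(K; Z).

We work with the vertex ordering 0 < 1 < 2 < 3. The simplices of K, each written with vertices in increasing order, are:

  0-simplices (4): [0], [1], [2], [3]
  1-simplices (4): [0,1], [0,2], [1,3], [2,3]

Hence C_0 ≅ Z^4, C_1 ≅ Z^4.

The boundary map ∂_1: C_1 → C_0 maps an edge to its endpoints' difference, ∂[p,q] = q − p.
The 4×4 boundary matrix has rank 3 and Smith normal form diag(1,1,1).

From H_k ≅ ker(∂_k) / im(∂_{k+1}) we obtain:

  H_0: rank C_0 − rank ∂_1 = 4 − 3 = 1, and the invariant factors of ∂_1 are all 1, so H_0 ≅ Z.
  H_1: rank ker ∂_1 − rank ∂_2 = (4 − 3) − 0 = 1, and there is no ∂_2, so H_1 ≅ Z.

As a check, the Euler characteristic is 4 − 4 = 0, which agrees with 1 − 1 = 0.
(K is a triangulation of the circle S^1.)

H_0 = Z,  H_1 = Z.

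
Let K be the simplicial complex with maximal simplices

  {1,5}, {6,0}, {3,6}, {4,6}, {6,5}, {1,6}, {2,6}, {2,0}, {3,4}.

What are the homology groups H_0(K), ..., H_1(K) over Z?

H_0 ≅ Z,  H_1 ≅ Z^3.

Fix the vertex order 0 < 1 < 2 < 3 < 4 < 5 < 6 and write every simplex with vertices in increasing order. Then dim K = 1 and the simplices of K are:

  0-simplices (7): [0], [1], [2], [3], [4], [5], [6]
  1-simplices (9): [0,2], [0,6], [1,5], [1,6], [2,6], [3,4], [3,6], [4,6], [5,6]

so the chain groups are C_0 ≅ Z^7, C_1 ≅ Z^9.

Boundary ∂_1: C_1 → C_0 maps an edge to its endpoints' difference, ∂[p,q] = q − p. For instance
  ∂[0,2] = [2] − [0].
The resulting 7×9 matrix has rank 6, and its Smith normal form has invariant factors (1,1,1,1,1,1).

Now H_k = ker ∂_k / im ∂_{k+1}, so:

  H_0: rank C_0 − rank ∂_1 = 7 − 6 = 1, and the invariant factors of ∂_1 are all 1, so H_0 = Z.
  H_1: rank ker ∂_1 − rank ∂_2 = (9 − 6) − 0 = 3, and there is no ∂_2, so H_1 = Z^3.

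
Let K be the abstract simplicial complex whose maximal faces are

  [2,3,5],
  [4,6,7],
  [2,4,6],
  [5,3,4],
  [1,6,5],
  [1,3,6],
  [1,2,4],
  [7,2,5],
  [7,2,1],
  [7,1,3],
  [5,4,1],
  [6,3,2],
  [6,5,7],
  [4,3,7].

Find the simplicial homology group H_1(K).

Fix the vertex order 1 < 2 < 3 < 4 < 5 < 6 < 7 and write every simplex with vertices in increasing order. Then dim K = 2 and the simplices of K are:

  0-simplices (7): [1], [2], [3], [4], [5], [6], [7]
  1-simplices (21): [1,2], [1,3], [1,4], [1,5], [1,6], [1,7], [2,3], [2,4], [2,5], [2,6], [2,7], [3,4], [3,5], [3,6], [3,7], [4,5], [4,6], [4,7], [5,6], [5,7], [6,7]
  2-simplices (14): [1,2,4], [1,2,7], [1,3,6], [1,3,7], [1,4,5], [1,5,6], [2,3,5], [2,3,6], [2,4,6], [2,5,7], [3,4,5], [3,4,7], [4,6,7], [5,6,7]

so the chain groups are C_0 ≅ Z^7, C_1 ≅ Z^21, C_2 ≅ Z^14.

The boundary map ∂_1: C_1 → C_0 sends each edge [p,q] (with p < q) to q − p. For instance
  ∂[2,7] = [7] − [2].
The 7×21 boundary matrix has rank 6 and Smith normal form diag(1,1,1,1,1,1).

The boundary map ∂_2: C_2 → C_1 sends each 2-simplex [p,q,r] to [q,r] − [p,r] + [p,q]. For instance
  ∂[3,4,7] = [4,7] − [3,7] + [3,4],
  ∂[1,2,4] = [2,4] − [1,4] + [1,2].
The resulting 21×14 matrix has rank 13, and its Smith normal form has invariant factors (1,1,1,1,1,1,1,1,1,1,1,1,1).

Computing H_k = (kernel of ∂_k) / (image of ∂_{k+1}):

  H_1: rank ker ∂_1 − rank ∂_2 = (21 − 6) − 13 = 2, and the invariant factors of ∂_2 are all 1, so H_1 = Z^2.

H_1 = Z^2.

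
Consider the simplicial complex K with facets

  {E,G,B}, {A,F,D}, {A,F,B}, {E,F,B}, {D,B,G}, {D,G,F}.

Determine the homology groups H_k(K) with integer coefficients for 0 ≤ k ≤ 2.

H_0 = Z,  H_1 = Z,  H_2 = 0.

Fix the vertex order A < B < D < E < F < G and write every simplex with vertices in increasing order. Then dim K = 2 and the simplices of K are:

  0-simplices (6): A, B, D, E, F, G
  1-simplices (12): AB, AD, AF, BD, BE, BF, BG, DF, DG, EF, EG, FG
  2-simplices (6): ABF, ADF, BDG, BEF, BEG, DFG

Hence C_0 ≅ Z^6, C_1 ≅ Z^12, C_2 ≅ Z^6.

The boundary map ∂_1: C_1 → C_0 sends each edge [p,q] (with p < q) to q − p. For instance
  ∂BD = D − B.
As a 6×12 matrix over Z this has rank 5, with invariant factors (1,1,1,1,1).

The boundary map ∂_2: C_2 → C_1 sends each 2-simplex [p,q,r] to [q,r] − [p,r] + [p,q]. For instance
  ∂ABF = BF − AF + AB,
  ∂BEG = EG − BG + BE.
This gives a 12×6 integer matrix of rank 6; reducing to Smith normal form yields diagonal entries (1,1,1,1,1,1).

Computing H_k = (kernel of ∂_k) / (image of ∂_{k+1}):

  H_0: rank C_0 − rank ∂_1 = 6 − 5 = 1, and the invariant factors of ∂_1 are all 1, so H_0 ≅ Z.
  H_1: rank ker ∂_1 − rank ∂_2 = (12 − 5) − 6 = 1, and the invariant factors of ∂_2 are all 1, so H_1 ≅ Z.
  H_2: rank ker ∂_2 − rank ∂_3 = (6 − 6) − 0 = 0, and there is no ∂_3, so H_2 ≅ 0.

As a check, the Euler characteristic is 6 − 12 + 6 = 0, which agrees with 1 − 1 + 0 = 0.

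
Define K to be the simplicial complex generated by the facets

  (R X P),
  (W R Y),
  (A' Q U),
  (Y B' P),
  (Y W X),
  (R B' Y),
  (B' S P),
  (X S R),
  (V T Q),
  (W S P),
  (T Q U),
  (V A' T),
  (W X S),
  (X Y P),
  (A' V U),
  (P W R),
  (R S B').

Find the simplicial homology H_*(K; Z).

Take the total order P < Q < R < S < T < U < V < W < X < Y < A' < B' on the vertex set. Then K (dimension 2) consists of the simplices:

  0-simplices (12): [P], [Q], [R], [S], [T], [U], [V], [W], [X], [Y], [A'], [B']
  1-simplices (28): (28 of them)
  2-simplices (17): [P,R,W], [P,R,X], [P,S,W], [P,S,B'], [P,X,Y], [P,Y,B'], [Q,T,U], [Q,T,V], [Q,U,A'], [R,S,X], [R,S,B'], [R,W,Y], [R,Y,B'], [S,W,X], [T,V,A'], [U,V,A'], [W,X,Y]

Hence C_0 ≅ Z^12, C_1 ≅ Z^28, C_2 ≅ Z^17.

Boundary ∂_1: C_1 → C_0 sends each edge [p,q] (with p < q) to q − p. For instance
  ∂[S,W] = [W] − [S].
The 12×28 boundary matrix has rank 10 and Smith normal form diag(1,1,1,1,1,1,1,1,1,1).

∂_2: C_2 → C_1 acts by ∂[p,q,r] = [q,r] − [p,r] + [p,q]. For instance
  ∂[P,X,Y] = [X,Y] − [P,Y] + [P,X],
  ∂[R,W,Y] = [W,Y] − [R,Y] + [R,W].
As a 28×17 matrix over Z this has rank 17, with invariant factors (1,1,1,1,1,1,1,1,1,1,1,1,1,1,1,1,2).

From H_k ≅ ker(∂_k) / im(∂_{k+1}) we obtain:

  H_0: rank C_0 − rank ∂_1 = 12 − 10 = 2, and the invariant factors of ∂_1 are all 1, so H_0 ≅ Z^2.
  H_1: rank ker ∂_1 − rank ∂_2 = (28 − 10) − 17 = 1, and ∂_2 has invariant factor 2 > 1, so H_1 ≅ Z × Z/2.
  H_2: rank ker ∂_2 − rank ∂_3 = (17 − 17) − 0 = 0, and there is no ∂_3, so H_2 ≅ 0.

H_0 ≅ Z^2,  H_1 ≅ Z × Z/2,  H_2 = 0.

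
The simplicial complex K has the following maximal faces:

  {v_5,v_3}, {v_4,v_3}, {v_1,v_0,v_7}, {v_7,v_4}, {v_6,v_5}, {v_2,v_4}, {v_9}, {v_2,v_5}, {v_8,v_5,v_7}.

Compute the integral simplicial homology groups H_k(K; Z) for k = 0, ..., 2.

Order the vertices as v_0 < v_1 < v_2 < v_3 < v_4 < v_5 < v_6 < v_7 < v_8 < v_9. Listing each simplex with vertices in this order, K has dimension 2 with simplices:

  0-simplices (10): [v_0], [v_1], [v_2], [v_3], [v_4], [v_5], [v_6], [v_7], [v_8], [v_9]
  1-simplices (12): [v_0,v_1], [v_0,v_7], [v_1,v_7], [v_2,v_4], [v_2,v_5], [v_3,v_4], [v_3,v_5], [v_4,v_7], [v_5,v_6], [v_5,v_7], [v_5,v_8], [v_7,v_8]
  2-simplices (2): [v_0,v_1,v_7], [v_5,v_7,v_8]

giving chain groups C_0 ≅ Z^10, C_1 ≅ Z^12, C_2 ≅ Z^2.

∂_1: C_1 → C_0 sends each edge [p,q] (with p < q) to q − p.
The resulting 10×12 matrix has rank 8, and its Smith normal form has invariant factors (1,1,1,1,1,1,1,1).

Boundary ∂_2: C_2 → C_1 sends each 2-simplex [p,q,r] to [q,r] − [p,r] + [p,q]. For instance
  ∂[v_5,v_7,v_8] = [v_7,v_8] − [v_5,v_8] + [v_5,v_7],
  ∂[v_0,v_1,v_7] = [v_1,v_7] − [v_0,v_7] + [v_0,v_1].
As a 12×2 matrix over Z this has rank 2, with invariant factors (1,1).

Computing H_k = (kernel of ∂_k) / (image of ∂_{k+1}):

  H_0: rank C_0 − rank ∂_1 = 10 − 8 = 2, and the invariant factors of ∂_1 are all 1, so H_0 = Z^2.
  H_1: rank ker ∂_1 − rank ∂_2 = (12 − 8) − 2 = 2, and the invariant factors of ∂_2 are all 1, so H_1 = Z^2.
  H_2: rank ker ∂_2 − rank ∂_3 = (2 − 2) − 0 = 0, and there is no ∂_3, so H_2 = 0.

H_0 ≅ Z^2,  H_1 ≅ Z^2,  H_2 = 0.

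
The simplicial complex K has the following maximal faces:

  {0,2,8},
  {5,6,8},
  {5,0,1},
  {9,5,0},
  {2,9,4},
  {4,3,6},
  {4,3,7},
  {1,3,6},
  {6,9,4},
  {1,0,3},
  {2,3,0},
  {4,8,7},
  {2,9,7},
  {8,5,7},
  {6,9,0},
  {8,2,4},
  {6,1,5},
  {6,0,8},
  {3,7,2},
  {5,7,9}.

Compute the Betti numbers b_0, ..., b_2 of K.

K has 10 vertices, 30 edges, 20 triangles.
rank ∂_0 = 0, rank ∂_1 = 9 ⇒ b_0 = 10 − 0 − 9 = 1; all invariant factors of ∂_1 are 1 so no torsion. So H_0 = Z.
rank ∂_1 = 9, rank ∂_2 = 20 ⇒ b_1 = 30 − 9 − 20 = 1; ∂_2 has invariant factor(s) [2] giving torsion. So H_1 = Z ⊕ Z/2Z.
rank ∂_2 = 20, rank ∂_3 = 0 ⇒ b_2 = 20 − 20 − 0 = 0. So H_2 = 0.

b_0 = 1, b_1 = 1, b_2 = 0.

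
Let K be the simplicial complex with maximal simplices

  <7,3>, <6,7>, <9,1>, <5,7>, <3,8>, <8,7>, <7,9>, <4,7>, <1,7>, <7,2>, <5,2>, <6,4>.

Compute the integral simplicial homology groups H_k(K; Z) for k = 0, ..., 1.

H_0 = Z,  H_1 = Z^4.

Fix the vertex order 1 < 2 < 3 < 4 < 5 < 6 < 7 < 8 < 9 and write every simplex with vertices in increasing order. Then dim K = 1 and the simplices of K are:

  0-simplices (9): [1], [2], [3], [4], [5], [6], [7], [8], [9]
  1-simplices (12): [1,7], [1,9], [2,5], [2,7], [3,7], [3,8], [4,6], [4,7], [5,7], [6,7], [7,8], [7,9]

Hence C_0 ≅ Z^9, C_1 ≅ Z^12.

Boundary ∂_1: C_1 → C_0 is given by ∂[p,q] = [q] − [p]. For instance
  ∂[7,8] = [8] − [7].
This gives a 9×12 integer matrix of rank 8; reducing to Smith normal form yields diagonal entries (1,1,1,1,1,1,1,1).

From H_k ≅ ker(∂_k) / im(∂_{k+1}) we obtain:

  H_0: rank C_0 − rank ∂_1 = 9 − 8 = 1, and the invariant factors of ∂_1 are all 1, so H_0 ≅ Z.
  H_1: rank ker ∂_1 − rank ∂_2 = (12 − 8) − 0 = 4, and there is no ∂_2, so H_1 ≅ Z^4.

As a check, the Euler characteristic is 9 − 12 = -3, which agrees with 1 − 4 = -3.
(K is a triangulation of a wedge of 4 circles.)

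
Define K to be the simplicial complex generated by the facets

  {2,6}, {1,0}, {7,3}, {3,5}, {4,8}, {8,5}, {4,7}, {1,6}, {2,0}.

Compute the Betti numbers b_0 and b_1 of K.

b_0 = 2, b_1 = 2.

Take the total order 0 < 1 < 2 < 3 < 4 < 5 < 6 < 7 < 8 on the vertex set. Then K (dimension 1) consists of the simplices:

  0-simplices (9): [0], [1], [2], [3], [4], [5], [6], [7], [8]
  1-simplices (9): [0,1], [0,2], [1,6], [2,6], [3,5], [3,7], [4,7], [4,8], [5,8]

so the chain groups are C_0 ≅ Z^9, C_1 ≅ Z^9.

∂_1: C_1 → C_0 maps an edge to its endpoints' difference, ∂[p,q] = q − p.
The 9×9 boundary matrix has rank 7 and Smith normal form diag(1,1,1,1,1,1,1).

From H_k ≅ ker(∂_k) / im(∂_{k+1}) we obtain:

  H_0: rank C_0 − rank ∂_1 = 9 − 7 = 2, and the invariant factors of ∂_1 are all 1, so H_0 = Z^2.
  H_1: rank ker ∂_1 − rank ∂_2 = (9 − 7) − 0 = 2, and there is no ∂_2, so H_1 = Z^2.

As a check, the Euler characteristic is 9 − 9 = 0, which agrees with 2 − 2 = 0.

Hence the Betti numbers are b_0 = 2, b_1 = 2.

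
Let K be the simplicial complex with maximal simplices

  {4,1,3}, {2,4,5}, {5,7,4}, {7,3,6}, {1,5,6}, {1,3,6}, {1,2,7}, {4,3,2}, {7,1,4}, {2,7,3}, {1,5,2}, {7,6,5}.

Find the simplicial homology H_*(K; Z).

Take the total order 1 < 2 < 3 < 4 < 5 < 6 < 7 on the vertex set. Then K (dimension 2) consists of the simplices:

  0-simplices (7): [1], [2], [3], [4], [5], [6], [7]
  1-simplices (18): [1,2], [1,3], [1,4], [1,5], [1,6], [1,7], [2,3], [2,4], [2,5], [2,7], [3,4], [3,6], [3,7], [4,5], [4,7], [5,6], [5,7], [6,7]
  2-simplices (12): [1,2,5], [1,2,7], [1,3,4], [1,3,6], [1,4,7], [1,5,6], [2,3,4], [2,3,7], [2,4,5], [3,6,7], [4,5,7], [5,6,7]

giving chain groups C_0 ≅ Z^7, C_1 ≅ Z^18, C_2 ≅ Z^12.

The boundary map ∂_1: C_1 → C_0 is given by ∂[p,q] = [q] − [p]. For instance
  ∂[4,5] = [5] − [4].
The resulting 7×18 matrix has rank 6, and its Smith normal form has invariant factors (1,1,1,1,1,1).

Boundary ∂_2: C_2 → C_1 maps a triangle to the signed sum of its edges. For instance
  ∂[1,4,7] = [4,7] − [1,7] + [1,4],
  ∂[1,3,6] = [3,6] − [1,6] + [1,3].
As a 18×12 matrix over Z this has rank 12, with invariant factors (1,1,1,1,1,1,1,1,1,1,1,2).

Computing H_k = (kernel of ∂_k) / (image of ∂_{k+1}):

  H_0: rank C_0 − rank ∂_1 = 7 − 6 = 1, and the invariant factors of ∂_1 are all 1, so H_0 ≅ Z.
  H_1: rank ker ∂_1 − rank ∂_2 = (18 − 6) − 12 = 0, and ∂_2 has invariant factor 2 > 1, so H_1 ≅ Z/2Z.
  H_2: rank ker ∂_2 − rank ∂_3 = (12 − 12) − 0 = 0, and there is no ∂_3, so H_2 ≅ 0.

(K is a triangulation of the real projective plane RP^2.)

H_0 ≅ Z,  H_1 ≅ Z/2Z,  H_2 = 0.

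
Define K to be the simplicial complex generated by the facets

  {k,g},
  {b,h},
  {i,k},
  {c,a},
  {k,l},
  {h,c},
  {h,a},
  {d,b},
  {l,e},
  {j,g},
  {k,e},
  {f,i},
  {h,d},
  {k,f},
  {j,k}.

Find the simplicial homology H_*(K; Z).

We work with the vertex ordering a < b < c < d < e < f < g < h < i < j < k < l. The simplices of K, each written with vertices in increasing order, are:

  0-simplices (12): a, b, c, d, e, f, g, h, i, j, k, l
  1-simplices (15): ac, ah, bd, bh, ch, dh, ek, el, fi, fk, gj, gk, ik, jk, kl

so the chain groups are C_0 ≅ Z^12, C_1 ≅ Z^15.

Boundary ∂_1: C_1 → C_0 is given by ∂[p,q] = [q] − [p]. For instance
  ∂bh = h − b.
The resulting 12×15 matrix has rank 10, and its Smith normal form has invariant factors (1,1,1,1,1,1,1,1,1,1).

From H_k ≅ ker(∂_k) / im(∂_{k+1}) we obtain:

  H_0: rank C_0 − rank ∂_1 = 12 − 10 = 2, and the invariant factors of ∂_1 are all 1, so H_0 = Z^2.
  H_1: rank ker ∂_1 − rank ∂_2 = (15 − 10) − 0 = 5, and there is no ∂_2, so H_1 = Z^5.

H_0 = Z^2,  H_1 = Z^5.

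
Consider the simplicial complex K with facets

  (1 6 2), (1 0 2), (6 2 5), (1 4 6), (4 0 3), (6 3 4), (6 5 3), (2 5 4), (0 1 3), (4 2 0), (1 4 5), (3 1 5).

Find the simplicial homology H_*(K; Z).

H_0 = Z,  H_1 = Z/2Z,  H_2 = 0.

Fix the vertex order 0 < 1 < 2 < 3 < 4 < 5 < 6 and write every simplex with vertices in increasing order. Then dim K = 2 and the simplices of K are:

  0-simplices (7): [0], [1], [2], [3], [4], [5], [6]
  1-simplices (18): [0,1], [0,2], [0,3], [0,4], [1,2], [1,3], [1,4], [1,5], [1,6], [2,4], [2,5], [2,6], [3,4], [3,5], [3,6], [4,5], [4,6], [5,6]
  2-simplices (12): [0,1,2], [0,1,3], [0,2,4], [0,3,4], [1,2,6], [1,3,5], [1,4,5], [1,4,6], [2,4,5], [2,5,6], [3,4,6], [3,5,6]

giving chain groups C_0 ≅ Z^7, C_1 ≅ Z^18, C_2 ≅ Z^12.

∂_1: C_1 → C_0 sends each edge [p,q] (with p < q) to q − p. For instance
  ∂[3,5] = [5] − [3].
This gives a 7×18 integer matrix of rank 6; reducing to Smith normal form yields diagonal entries (1,1,1,1,1,1).

Boundary ∂_2: C_2 → C_1 sends each 2-simplex [p,q,r] to [q,r] − [p,r] + [p,q]. For instance
  ∂[1,4,5] = [4,5] − [1,5] + [1,4],
  ∂[3,5,6] = [5,6] − [3,6] + [3,5].
As a 18×12 matrix over Z this has rank 12, with invariant factors (1,1,1,1,1,1,1,1,1,1,1,2).

Computing H_k = (kernel of ∂_k) / (image of ∂_{k+1}):

  H_0: rank C_0 − rank ∂_1 = 7 − 6 = 1, and the invariant factors of ∂_1 are all 1, so H_0 ≅ Z.
  H_1: rank ker ∂_1 − rank ∂_2 = (18 − 6) − 12 = 0, and ∂_2 has invariant factor 2 > 1, so H_1 ≅ Z/2Z.
  H_2: rank ker ∂_2 − rank ∂_3 = (12 − 12) − 0 = 0, and there is no ∂_3, so H_2 ≅ 0.

As a check, the Euler characteristic is 7 − 18 + 12 = 1, which agrees with 1 − 0 + 0 = 1.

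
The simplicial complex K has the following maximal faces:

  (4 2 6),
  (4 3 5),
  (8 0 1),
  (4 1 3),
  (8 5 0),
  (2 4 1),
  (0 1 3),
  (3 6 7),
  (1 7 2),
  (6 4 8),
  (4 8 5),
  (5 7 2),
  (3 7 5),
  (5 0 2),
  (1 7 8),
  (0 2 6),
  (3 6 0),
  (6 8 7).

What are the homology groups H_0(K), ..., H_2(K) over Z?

Take the total order 0 < 1 < 2 < 3 < 4 < 5 < 6 < 7 < 8 on the vertex set. Then K (dimension 2) consists of the simplices:

  0-simplices (9): [0], [1], [2], [3], [4], [5], [6], [7], [8]
  1-simplices (27): (27 of them)
  2-simplices (18): [0,1,3], [0,1,8], [0,2,5], [0,2,6], [0,3,6], [0,5,8], [1,2,4], [1,2,7], [1,3,4], [1,7,8], [2,4,6], [2,5,7], [3,4,5], [3,5,7], [3,6,7], [4,5,8], [4,6,8], [6,7,8]

Hence C_0 ≅ Z^9, C_1 ≅ Z^27, C_2 ≅ Z^18.

Boundary ∂_1: C_1 → C_0 is given by ∂[p,q] = [q] − [p].
This gives a 9×27 integer matrix of rank 8; reducing to Smith normal form yields diagonal entries (1,1,1,1,1,1,1,1).

∂_2: C_2 → C_1 sends each 2-simplex [p,q,r] to [q,r] − [p,r] + [p,q]. For instance
  ∂[3,4,5] = [4,5] − [3,5] + [3,4],
  ∂[2,4,6] = [4,6] − [2,6] + [2,4].
The resulting 27×18 matrix has rank 17, and its Smith normal form has invariant factors (1,1,1,1,1,1,1,1,1,1,1,1,1,1,1,1,1).

Reading off H_k = ker ∂_k / im ∂_{k+1}:

  H_0: rank C_0 − rank ∂_1 = 9 − 8 = 1, and the invariant factors of ∂_1 are all 1, so H_0 = Z.
  H_1: rank ker ∂_1 − rank ∂_2 = (27 − 8) − 17 = 2, and the invariant factors of ∂_2 are all 1, so H_1 = Z^2.
  H_2: rank ker ∂_2 − rank ∂_3 = (18 − 17) − 0 = 1, and there is no ∂_3, so H_2 = Z.

H_0 ≅ Z,  H_1 ≅ Z^2,  H_2 ≅ Z.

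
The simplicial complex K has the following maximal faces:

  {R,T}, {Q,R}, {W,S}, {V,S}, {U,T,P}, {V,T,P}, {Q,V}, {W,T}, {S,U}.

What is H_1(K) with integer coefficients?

H_1 = Z^3.

Take the total order P < Q < R < S < T < U < V < W on the vertex set. Then K (dimension 2) consists of the simplices:

  0-simplices (8): P, Q, R, S, T, U, V, W
  1-simplices (12): PT, PU, PV, QR, QV, RT, SU, SV, SW, TU, TV, TW
  2-simplices (2): PTU, PTV

giving chain groups C_0 ≅ Z^8, C_1 ≅ Z^12, C_2 ≅ Z^2.

∂_1: C_1 → C_0 maps an edge to its endpoints' difference, ∂[p,q] = q − p.
As a 8×12 matrix over Z this has rank 7, with invariant factors (1,1,1,1,1,1,1).

Boundary ∂_2: C_2 → C_1 acts by ∂[p,q,r] = [q,r] − [p,r] + [p,q]. For instance
  ∂PTU = TU − PU + PT,
  ∂PTV = TV − PV + PT.
The resulting 12×2 matrix has rank 2, and its Smith normal form has invariant factors (1,1).

Now H_k = ker ∂_k / im ∂_{k+1}, so:

  H_1: rank ker ∂_1 − rank ∂_2 = (12 − 7) − 2 = 3, and the invariant factors of ∂_2 are all 1, so H_1 = Z^3.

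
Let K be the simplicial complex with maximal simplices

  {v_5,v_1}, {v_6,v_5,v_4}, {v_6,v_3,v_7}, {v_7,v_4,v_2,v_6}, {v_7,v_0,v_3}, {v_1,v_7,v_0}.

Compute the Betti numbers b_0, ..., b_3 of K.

Take the total order v_0 < v_1 < v_2 < v_3 < v_4 < v_5 < v_6 < v_7 on the vertex set. Then K (dimension 3) consists of the simplices:

  0-simplices (8): [v_0], [v_1], [v_2], [v_3], [v_4], [v_5], [v_6], [v_7]
  1-simplices (15): (15 of them)
  2-simplices (8): [v_0,v_1,v_7], [v_0,v_3,v_7], [v_2,v_4,v_6], [v_2,v_4,v_7], [v_2,v_6,v_7], [v_3,v_6,v_7], [v_4,v_5,v_6], [v_4,v_6,v_7]
  3-simplices (1): [v_2,v_4,v_6,v_7]

so the chain groups are C_0 ≅ Z^8, C_1 ≅ Z^15, C_2 ≅ Z^8, C_3 ≅ Z^1.

∂_1: C_1 → C_0 is given by ∂[p,q] = [q] − [p]. For instance
  ∂[v_4,v_6] = [v_6] − [v_4].
The resulting 8×15 matrix has rank 7, and its Smith normal form has invariant factors (1,1,1,1,1,1,1).

∂_2: C_2 → C_1 sends each 2-simplex [p,q,r] to [q,r] − [p,r] + [p,q]. For instance
  ∂[v_2,v_6,v_7] = [v_6,v_7] − [v_2,v_7] + [v_2,v_6],
  ∂[v_0,v_3,v_7] = [v_3,v_7] − [v_0,v_7] + [v_0,v_3].
The 15×8 boundary matrix has rank 7 and Smith normal form diag(1,1,1,1,1,1,1).

The boundary map ∂_3: C_3 → C_2 sends each 3-simplex σ to the alternating sum Σ_i (−1)^i (σ with its i-th vertex removed). For instance
  ∂[v_2,v_4,v_6,v_7] = [v_4,v_6,v_7] − [v_2,v_6,v_7] + [v_2,v_4,v_7] − [v_2,v_4,v_6].
This gives a 8×1 integer matrix of rank 1; reducing to Smith normal form yields diagonal entries (1).

Now H_k = ker ∂_k / im ∂_{k+1}, so:

  H_0: rank C_0 − rank ∂_1 = 8 − 7 = 1, and the invariant factors of ∂_1 are all 1, so H_0 = Z.
  H_1: rank ker ∂_1 − rank ∂_2 = (15 − 7) − 7 = 1, and the invariant factors of ∂_2 are all 1, so H_1 = Z.
  H_2: rank ker ∂_2 − rank ∂_3 = (8 − 7) − 1 = 0, and the invariant factors of ∂_3 are all 1, so H_2 = 0.
  H_3: rank ker ∂_3 − rank ∂_4 = (1 − 1) − 0 = 0, and there is no ∂_4, so H_3 = 0.

As a check, the Euler characteristic is 8 − 15 + 8 − 1 = 0, which agrees with 1 − 1 + 0 − 0 = 0.

Hence the Betti numbers are b_0 = 1, b_1 = 1, b_2 = 0, b_3 = 0.

b_0 = 1, b_1 = 1, b_2 = 0, b_3 = 0.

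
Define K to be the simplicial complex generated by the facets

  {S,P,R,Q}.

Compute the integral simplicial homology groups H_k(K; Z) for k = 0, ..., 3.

H_0 ≅ Z,  H_1 = 0,  H_2 = 0,  H_3 = 0.

Order the vertices as P < Q < R < S. Listing each simplex with vertices in this order, K has dimension 3 with simplices:

  0-simplices (4): P, Q, R, S
  1-simplices (6): PQ, PR, PS, QR, QS, RS
  2-simplices (4): PQR, PQS, PRS, QRS
  3-simplices (1): PQRS

giving chain groups C_0 ≅ Z^4, C_1 ≅ Z^6, C_2 ≅ Z^4, C_3 ≅ Z^1.

The boundary map ∂_1: C_1 → C_0 is given by ∂[p,q] = [q] − [p]. For instance
  ∂PQ = Q − P.
As a 4×6 matrix over Z this has rank 3, with invariant factors (1,1,1).

Boundary ∂_2: C_2 → C_1 maps a triangle to the signed sum of its edges. For instance
  ∂PRS = RS − PS + PR,
  ∂QRS = RS − QS + QR.
As a 6×4 matrix over Z this has rank 3, with invariant factors (1,1,1).

Boundary ∂_3: C_3 → C_2 sends each 3-simplex σ to the alternating sum Σ_i (−1)^i (σ with its i-th vertex removed). For instance
  ∂PQRS = QRS − PRS + PQS − PQR.
The resulting 4×1 matrix has rank 1, and its Smith normal form has invariant factors (1).

From H_k ≅ ker(∂_k) / im(∂_{k+1}) we obtain:

  H_0: rank C_0 − rank ∂_1 = 4 − 3 = 1, and the invariant factors of ∂_1 are all 1, so H_0 ≅ Z.
  H_1: rank ker ∂_1 − rank ∂_2 = (6 − 3) − 3 = 0, and the invariant factors of ∂_2 are all 1, so H_1 ≅ 0.
  H_2: rank ker ∂_2 − rank ∂_3 = (4 − 3) − 1 = 0, and the invariant factors of ∂_3 are all 1, so H_2 ≅ 0.
  H_3: rank ker ∂_3 − rank ∂_4 = (1 − 1) − 0 = 0, and there is no ∂_4, so H_3 ≅ 0.

As a check, the Euler characteristic is 4 − 6 + 4 − 1 = 1, which agrees with 1 − 0 + 0 − 0 = 1.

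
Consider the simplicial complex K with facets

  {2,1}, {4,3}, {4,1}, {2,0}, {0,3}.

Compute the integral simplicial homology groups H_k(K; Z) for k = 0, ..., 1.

H_0 ≅ Z,  H_1 ≅ Z.

Take the total order 0 < 1 < 2 < 3 < 4 on the vertex set. Then K (dimension 1) consists of the simplices:

  0-simplices (5): [0], [1], [2], [3], [4]
  1-simplices (5): [0,2], [0,3], [1,2], [1,4], [3,4]

giving chain groups C_0 ≅ Z^5, C_1 ≅ Z^5.

The boundary map ∂_1: C_1 → C_0 sends each edge [p,q] (with p < q) to q − p. For instance
  ∂[0,2] = [2] − [0].
The 5×5 boundary matrix has rank 4 and Smith normal form diag(1,1,1,1).

Reading off H_k = ker ∂_k / im ∂_{k+1}:

  H_0: rank C_0 − rank ∂_1 = 5 − 4 = 1, and the invariant factors of ∂_1 are all 1, so H_0 = Z.
  H_1: rank ker ∂_1 − rank ∂_2 = (5 − 4) − 0 = 1, and there is no ∂_2, so H_1 = Z.

As a check, the Euler characteristic is 5 − 5 = 0, which agrees with 1 − 1 = 0.
(K is a triangulation of the circle S^1.)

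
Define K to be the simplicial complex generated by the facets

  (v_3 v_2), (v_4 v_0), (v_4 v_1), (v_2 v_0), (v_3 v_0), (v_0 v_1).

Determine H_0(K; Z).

We work with the vertex ordering v_0 < v_1 < v_2 < v_3 < v_4. The simplices of K, each written with vertices in increasing order, are:

  0-simplices (5): [v_0], [v_1], [v_2], [v_3], [v_4]
  1-simplices (6): [v_0,v_1], [v_0,v_2], [v_0,v_3], [v_0,v_4], [v_1,v_4], [v_2,v_3]

giving chain groups C_0 ≅ Z^5, C_1 ≅ Z^6.

The boundary map ∂_1: C_1 → C_0 sends each edge [p,q] (with p < q) to q − p. For instance
  ∂[v_2,v_3] = [v_3] − [v_2].
The 5×6 boundary matrix has rank 4 and Smith normal form diag(1,1,1,1).

From H_k ≅ ker(∂_k) / im(∂_{k+1}) we obtain:

  H_0: rank C_0 − rank ∂_1 = 5 − 4 = 1, and the invariant factors of ∂_1 are all 1, so H_0 ≅ Z.

H_0 = Z.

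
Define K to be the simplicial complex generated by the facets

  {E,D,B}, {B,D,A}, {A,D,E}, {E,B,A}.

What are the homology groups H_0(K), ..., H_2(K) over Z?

Take the total order A < B < D < E on the vertex set. Then K (dimension 2) consists of the simplices:

  0-simplices (4): A, B, D, E
  1-simplices (6): AB, AD, AE, BD, BE, DE
  2-simplices (4): ABD, ABE, ADE, BDE

Hence C_0 ≅ Z^4, C_1 ≅ Z^6, C_2 ≅ Z^4.

Boundary ∂_1: C_1 → C_0 sends each edge [p,q] (with p < q) to q − p.
As a 4×6 matrix over Z this has rank 3, with invariant factors (1,1,1).

The boundary map ∂_2: C_2 → C_1 sends each 2-simplex [p,q,r] to [q,r] − [p,r] + [p,q]. For instance
  ∂ABE = BE − AE + AB,
  ∂ADE = DE − AE + AD.
This gives a 6×4 integer matrix of rank 3; reducing to Smith normal form yields diagonal entries (1,1,1).

Reading off H_k = ker ∂_k / im ∂_{k+1}:

  H_0: rank C_0 − rank ∂_1 = 4 − 3 = 1, and the invariant factors of ∂_1 are all 1, so H_0 ≅ Z.
  H_1: rank ker ∂_1 − rank ∂_2 = (6 − 3) − 3 = 0, and the invariant factors of ∂_2 are all 1, so H_1 ≅ 0.
  H_2: rank ker ∂_2 − rank ∂_3 = (4 − 3) − 0 = 1, and there is no ∂_3, so H_2 ≅ Z.

As a check, the Euler characteristic is 4 − 6 + 4 = 2, which agrees with 1 − 0 + 1 = 2.

H_0 = Z,  H_1 = 0,  H_2 = Z.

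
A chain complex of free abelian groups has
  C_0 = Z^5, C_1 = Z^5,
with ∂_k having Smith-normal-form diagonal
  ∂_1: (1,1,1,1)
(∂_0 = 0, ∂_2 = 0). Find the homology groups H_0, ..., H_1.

H_0: b_0 = 5 − 0 − 4 = 1; torsion from ∂_1 factors > 1: none. So H_0 = Z.
H_1: b_1 = 5 − 4 − 0 = 1; torsion from ∂_2 factors > 1: none. So H_1 = Z.

H_0 = Z,  H_1 = Z.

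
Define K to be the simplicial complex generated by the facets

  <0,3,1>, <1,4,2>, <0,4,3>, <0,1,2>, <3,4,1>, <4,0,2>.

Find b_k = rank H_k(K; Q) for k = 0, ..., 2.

b_0 = 1, b_1 = 0, b_2 = 1.

Take the total order 0 < 1 < 2 < 3 < 4 on the vertex set. Then K (dimension 2) consists of the simplices:

  0-simplices (5): [0], [1], [2], [3], [4]
  1-simplices (9): [0,1], [0,2], [0,3], [0,4], [1,2], [1,3], [1,4], [2,4], [3,4]
  2-simplices (6): [0,1,2], [0,1,3], [0,2,4], [0,3,4], [1,2,4], [1,3,4]

giving chain groups C_0 ≅ Z^5, C_1 ≅ Z^9, C_2 ≅ Z^6.

The boundary map ∂_1: C_1 → C_0 sends each edge [p,q] (with p < q) to q − p.
This gives a 5×9 integer matrix of rank 4; reducing to Smith normal form yields diagonal entries (1,1,1,1).

∂_2: C_2 → C_1 sends each 2-simplex [p,q,r] to [q,r] − [p,r] + [p,q]. For instance
  ∂[0,1,3] = [1,3] − [0,3] + [0,1],
  ∂[0,3,4] = [3,4] − [0,4] + [0,3].
The resulting 9×6 matrix has rank 5, and its Smith normal form has invariant factors (1,1,1,1,1).

Computing H_k = (kernel of ∂_k) / (image of ∂_{k+1}):

  H_0: rank C_0 − rank ∂_1 = 5 − 4 = 1, and the invariant factors of ∂_1 are all 1, so H_0 ≅ Z.
  H_1: rank ker ∂_1 − rank ∂_2 = (9 − 4) − 5 = 0, and the invariant factors of ∂_2 are all 1, so H_1 ≅ 0.
  H_2: rank ker ∂_2 − rank ∂_3 = (6 − 5) − 0 = 1, and there is no ∂_3, so H_2 ≅ Z.

(K is a triangulation of the 2-sphere S^2.)

Hence the Betti numbers are b_0 = 1, b_1 = 0, b_2 = 1.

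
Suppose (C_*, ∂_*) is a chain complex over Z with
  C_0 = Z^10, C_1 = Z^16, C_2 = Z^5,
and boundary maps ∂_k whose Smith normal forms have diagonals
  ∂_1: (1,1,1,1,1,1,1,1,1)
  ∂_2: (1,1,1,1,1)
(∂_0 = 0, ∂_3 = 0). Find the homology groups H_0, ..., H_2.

H_0 ≅ Z,  H_1 ≅ Z^2,  H_2 = 0.

H_0: b_0 = 10 − 0 − 9 = 1; torsion from ∂_1 factors > 1: none. So H_0 ≅ Z.
H_1: b_1 = 16 − 9 − 5 = 2; torsion from ∂_2 factors > 1: none. So H_1 ≅ Z^2.
H_2: b_2 = 5 − 5 − 0 = 0; torsion from ∂_3 factors > 1: none. So H_2 ≅ 0.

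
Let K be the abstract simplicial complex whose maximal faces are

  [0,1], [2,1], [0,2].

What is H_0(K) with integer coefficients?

We work with the vertex ordering 0 < 1 < 2. The simplices of K, each written with vertices in increasing order, are:

  0-simplices (3): [0], [1], [2]
  1-simplices (3): [0,1], [0,2], [1,2]

giving chain groups C_0 ≅ Z^3, C_1 ≅ Z^3.

∂_1: C_1 → C_0 maps an edge to its endpoints' difference, ∂[p,q] = q − p.
The 3×3 boundary matrix has rank 2 and Smith normal form diag(1,1).

Now H_k = ker ∂_k / im ∂_{k+1}, so:

  H_0: rank C_0 − rank ∂_1 = 3 − 2 = 1, and the invariant factors of ∂_1 are all 1, so H_0 ≅ Z.

(K is a triangulation of the circle S^1.)

H_0 ≅ Z.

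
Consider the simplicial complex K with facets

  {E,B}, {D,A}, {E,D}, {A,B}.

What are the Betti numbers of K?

Fix the vertex order A < B < D < E and write every simplex with vertices in increasing order. Then dim K = 1 and the simplices of K are:

  0-simplices (4): A, B, D, E
  1-simplices (4): AB, AD, BE, DE

so the chain groups are C_0 ≅ Z^4, C_1 ≅ Z^4.

The boundary map ∂_1: C_1 → C_0 is given by ∂[p,q] = [q] − [p]. For instance
  ∂AD = D − A.
The 4×4 boundary matrix has rank 3 and Smith normal form diag(1,1,1).

Reading off H_k = ker ∂_k / im ∂_{k+1}:

  H_0: rank C_0 − rank ∂_1 = 4 − 3 = 1, and the invariant factors of ∂_1 are all 1, so H_0 ≅ Z.
  H_1: rank ker ∂_1 − rank ∂_2 = (4 − 3) − 0 = 1, and there is no ∂_2, so H_1 ≅ Z.

(K is a triangulation of the circle S^1.)

Hence the Betti numbers are b_0 = 1, b_1 = 1.

b_0 = 1, b_1 = 1.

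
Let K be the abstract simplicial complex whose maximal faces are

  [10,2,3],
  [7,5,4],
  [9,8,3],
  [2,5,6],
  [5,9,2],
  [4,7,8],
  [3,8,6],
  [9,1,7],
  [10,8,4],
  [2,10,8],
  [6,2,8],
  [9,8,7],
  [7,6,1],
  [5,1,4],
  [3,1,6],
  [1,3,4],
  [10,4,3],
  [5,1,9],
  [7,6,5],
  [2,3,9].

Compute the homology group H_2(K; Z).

H_2 ≅ 0.

Fix the vertex order 1 < 2 < 3 < 4 < 5 < 6 < 7 < 8 < 9 < 10 and write every simplex with vertices in increasing order. Then dim K = 2 and the simplices of K are:

  0-simplices (10): [1], [2], [3], [4], [5], [6], [7], [8], [9], [10]
  1-simplices (30): (30 of them)
  2-simplices (20): (20 of them)

giving chain groups C_0 ≅ Z^10, C_1 ≅ Z^30, C_2 ≅ Z^20.

The boundary map ∂_1: C_1 → C_0 maps an edge to its endpoints' difference, ∂[p,q] = q − p. For instance
  ∂[1,6] = [6] − [1].
The resulting 10×30 matrix has rank 9, and its Smith normal form has invariant factors (1,1,1,1,1,1,1,1,1).

∂_2: C_2 → C_1 acts by ∂[p,q,r] = [q,r] − [p,r] + [p,q]. For instance
  ∂[3,8,9] = [8,9] − [3,9] + [3,8],
  ∂[2,6,8] = [6,8] − [2,8] + [2,6].
As a 30×20 matrix over Z this has rank 20, with invariant factors (1,1,1,1,1,1,1,1,1,1,1,1,1,1,1,1,1,1,1,2).

Now H_k = ker ∂_k / im ∂_{k+1}, so:

  H_2: rank ker ∂_2 − rank ∂_3 = (20 − 20) − 0 = 0, and there is no ∂_3, so H_2 ≅ 0.

(K is a triangulation of the Klein bottle.)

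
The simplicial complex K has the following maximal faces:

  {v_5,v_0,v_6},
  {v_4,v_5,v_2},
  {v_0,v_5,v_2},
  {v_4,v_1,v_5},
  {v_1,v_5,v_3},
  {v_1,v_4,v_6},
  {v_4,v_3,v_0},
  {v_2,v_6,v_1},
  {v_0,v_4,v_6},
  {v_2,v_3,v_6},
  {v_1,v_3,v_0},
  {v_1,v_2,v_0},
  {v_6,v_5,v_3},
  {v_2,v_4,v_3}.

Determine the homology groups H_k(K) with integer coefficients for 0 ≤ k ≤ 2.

We work with the vertex ordering v_0 < v_1 < v_2 < v_3 < v_4 < v_5 < v_6. The simplices of K, each written with vertices in increasing order, are:

  0-simplices (7): [v_0], [v_1], [v_2], [v_3], [v_4], [v_5], [v_6]
  1-simplices (21): (21 of them)
  2-simplices (14): (14 of them)

so the chain groups are C_0 ≅ Z^7, C_1 ≅ Z^21, C_2 ≅ Z^14.

∂_1: C_1 → C_0 sends each edge [p,q] (with p < q) to q − p. For instance
  ∂[v_3,v_6] = [v_6] − [v_3].
This gives a 7×21 integer matrix of rank 6; reducing to Smith normal form yields diagonal entries (1,1,1,1,1,1).

∂_2: C_2 → C_1 sends each 2-simplex [p,q,r] to [q,r] − [p,r] + [p,q]. For instance
  ∂[v_2,v_4,v_5] = [v_4,v_5] − [v_2,v_5] + [v_2,v_4],
  ∂[v_0,v_1,v_2] = [v_1,v_2] − [v_0,v_2] + [v_0,v_1].
This gives a 21×14 integer matrix of rank 13; reducing to Smith normal form yields diagonal entries (1,1,1,1,1,1,1,1,1,1,1,1,1).

From H_k ≅ ker(∂_k) / im(∂_{k+1}) we obtain:

  H_0: rank C_0 − rank ∂_1 = 7 − 6 = 1, and the invariant factors of ∂_1 are all 1, so H_0 = Z.
  H_1: rank ker ∂_1 − rank ∂_2 = (21 − 6) − 13 = 2, and the invariant factors of ∂_2 are all 1, so H_1 = Z^2.
  H_2: rank ker ∂_2 − rank ∂_3 = (14 − 13) − 0 = 1, and there is no ∂_3, so H_2 = Z.

(K is a triangulation of the torus T^2.)

H_0 ≅ Z,  H_1 ≅ Z^2,  H_2 ≅ Z.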